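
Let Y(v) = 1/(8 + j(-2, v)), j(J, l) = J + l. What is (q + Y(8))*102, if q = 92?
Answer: 65739/7 ≈ 9391.3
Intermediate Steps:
Y(v) = 1/(6 + v) (Y(v) = 1/(8 + (-2 + v)) = 1/(6 + v))
(q + Y(8))*102 = (92 + 1/(6 + 8))*102 = (92 + 1/14)*102 = (1289/14)*102 = 65739/7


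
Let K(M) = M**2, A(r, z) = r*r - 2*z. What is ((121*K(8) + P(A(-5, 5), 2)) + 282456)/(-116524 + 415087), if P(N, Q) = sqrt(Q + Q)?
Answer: 96734/99521 ≈ 0.97200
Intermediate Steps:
A(r, z) = r**2 - 2*z
P(N, Q) = sqrt(2)*sqrt(Q) (P(N, Q) = sqrt(2*Q) = sqrt(2)*sqrt(Q))
((121*K(8) + P(A(-5, 5), 2)) + 282456)/(-116524 + 415087) = ((121*8**2 + sqrt(2)*sqrt(2)) + 282456)/(-116524 + 415087) = ((121*64 + 2) + 282456)/298563 = ((7744 + 2) + 282456)*(1/298563) = (7746 + 282456)*(1/298563) = 290202*(1/298563) = 96734/99521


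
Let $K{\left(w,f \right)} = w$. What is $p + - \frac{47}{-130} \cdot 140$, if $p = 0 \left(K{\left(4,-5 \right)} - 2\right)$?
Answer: $\frac{658}{13} \approx 50.615$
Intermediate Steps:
$p = 0$ ($p = 0 \left(4 - 2\right) = 0 \cdot 2 = 0$)
$p + - \frac{47}{-130} \cdot 140 = 0 + - \frac{47}{-130} \cdot 140 = 0 + \left(-47\right) \left(- \frac{1}{130}\right) 140 = 0 + \frac{47}{130} \cdot 140 = 0 + \frac{658}{13} = \frac{658}{13}$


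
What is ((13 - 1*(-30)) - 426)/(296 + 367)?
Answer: -383/663 ≈ -0.57768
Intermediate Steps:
((13 - 1*(-30)) - 426)/(296 + 367) = ((13 + 30) - 426)/663 = (43 - 426)*(1/663) = -383*1/663 = -383/663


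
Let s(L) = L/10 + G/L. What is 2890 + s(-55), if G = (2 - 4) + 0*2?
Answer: 317299/110 ≈ 2884.5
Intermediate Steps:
G = -2 (G = -2 + 0 = -2)
s(L) = -2/L + L/10 (s(L) = L/10 - 2/L = -2/L + L/10)
2890 + s(-55) = 2890 + (-2/(-55) + (1/10)*(-55)) = 2890 + (-2*(-1/55) - 11/2) = 2890 + (2/55 - 11/2) = 2890 - 601/110 = 317299/110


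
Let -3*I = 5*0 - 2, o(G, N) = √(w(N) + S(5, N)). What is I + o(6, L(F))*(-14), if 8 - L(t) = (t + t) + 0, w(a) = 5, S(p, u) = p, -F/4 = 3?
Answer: ⅔ - 14*√10 ≈ -43.605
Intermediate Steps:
F = -12 (F = -4*3 = -12)
L(t) = 8 - 2*t (L(t) = 8 - ((t + t) + 0) = 8 - (2*t + 0) = 8 - 2*t)
o(G, N) = √10 (o(G, N) = √(5 + 5) = √10)
I = ⅔ (I = -(5*0 - 2)/3 = -(0 - 2)/3 = -⅓*(-2) = ⅔ ≈ 0.66667)
I + o(6, L(F))*(-14) = ⅔ + √10*(-14) = ⅔ - 14*√10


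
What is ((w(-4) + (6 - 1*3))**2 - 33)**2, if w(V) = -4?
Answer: 1024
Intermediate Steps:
((w(-4) + (6 - 1*3))**2 - 33)**2 = ((-4 + (6 - 1*3))**2 - 33)**2 = ((-4 + (6 - 3))**2 - 33)**2 = ((-4 + 3)**2 - 33)**2 = ((-1)**2 - 33)**2 = (1 - 33)**2 = (-32)**2 = 1024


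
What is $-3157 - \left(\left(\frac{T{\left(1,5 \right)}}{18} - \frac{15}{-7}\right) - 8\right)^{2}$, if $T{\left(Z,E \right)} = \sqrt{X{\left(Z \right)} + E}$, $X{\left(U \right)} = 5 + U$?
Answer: $- \frac{50665715}{15876} + \frac{41 \sqrt{11}}{63} \approx -3189.2$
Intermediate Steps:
$T{\left(Z,E \right)} = \sqrt{5 + E + Z}$ ($T{\left(Z,E \right)} = \sqrt{\left(5 + Z\right) + E} = \sqrt{5 + E + Z}$)
$-3157 - \left(\left(\frac{T{\left(1,5 \right)}}{18} - \frac{15}{-7}\right) - 8\right)^{2} = -3157 - \left(\left(\frac{\sqrt{5 + 5 + 1}}{18} - \frac{15}{-7}\right) - 8\right)^{2} = -3157 - \left(\left(\sqrt{11} \cdot \frac{1}{18} - - \frac{15}{7}\right) - 8\right)^{2} = -3157 - \left(\left(\frac{\sqrt{11}}{18} + \frac{15}{7}\right) - 8\right)^{2} = -3157 - \left(\left(\frac{15}{7} + \frac{\sqrt{11}}{18}\right) - 8\right)^{2} = -3157 - \left(- \frac{41}{7} + \frac{\sqrt{11}}{18}\right)^{2}$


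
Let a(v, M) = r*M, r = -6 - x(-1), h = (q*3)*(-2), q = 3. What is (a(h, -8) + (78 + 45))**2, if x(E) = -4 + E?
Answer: 17161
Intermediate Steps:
h = -18 (h = (3*3)*(-2) = 9*(-2) = -18)
r = -1 (r = -6 - (-4 - 1) = -6 - 1*(-5) = -6 + 5 = -1)
a(v, M) = -M
(a(h, -8) + (78 + 45))**2 = (-1*(-8) + (78 + 45))**2 = (8 + 123)**2 = 131**2 = 17161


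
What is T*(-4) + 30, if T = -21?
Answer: 114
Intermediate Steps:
T*(-4) + 30 = -21*(-4) + 30 = 84 + 30 = 114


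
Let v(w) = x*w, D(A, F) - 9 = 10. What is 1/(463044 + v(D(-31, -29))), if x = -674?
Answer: 1/450238 ≈ 2.2210e-6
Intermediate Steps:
D(A, F) = 19 (D(A, F) = 9 + 10 = 19)
v(w) = -674*w
1/(463044 + v(D(-31, -29))) = 1/(463044 - 674*19) = 1/(463044 - 12806) = 1/450238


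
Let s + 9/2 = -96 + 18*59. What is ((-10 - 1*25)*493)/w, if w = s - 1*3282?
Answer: 290/39 ≈ 7.4359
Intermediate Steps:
s = 1923/2 (s = -9/2 + (-96 + 18*59) = -9/2 + (-96 + 1062) = -9/2 + 966 = 1923/2 ≈ 961.50)
w = -4641/2 (w = 1923/2 - 1*3282 = 1923/2 - 3282 = -4641/2 ≈ -2320.5)
((-10 - 1*25)*493)/w = ((-10 - 1*25)*493)/(-4641/2) = ((-10 - 25)*493)*(-2/4641) = -35*493*(-2/4641) = -17255*(-2/4641) = 290/39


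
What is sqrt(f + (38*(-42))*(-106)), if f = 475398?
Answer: sqrt(644574) ≈ 802.85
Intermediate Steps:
sqrt(f + (38*(-42))*(-106)) = sqrt(475398 + (38*(-42))*(-106)) = sqrt(475398 - 1596*(-106)) = sqrt(475398 + 169176) = sqrt(644574)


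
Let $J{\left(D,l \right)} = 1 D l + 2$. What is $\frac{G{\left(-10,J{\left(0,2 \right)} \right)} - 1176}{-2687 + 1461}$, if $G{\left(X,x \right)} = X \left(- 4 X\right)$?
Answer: $\frac{788}{613} \approx 1.2855$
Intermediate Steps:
$J{\left(D,l \right)} = 2 + D l$ ($J{\left(D,l \right)} = D l + 2 = 2 + D l$)
$G{\left(X,x \right)} = - 4 X^{2}$
$\frac{G{\left(-10,J{\left(0,2 \right)} \right)} - 1176}{-2687 + 1461} = \frac{- 4 \left(-10\right)^{2} - 1176}{-2687 + 1461} = \frac{\left(-4\right) 100 - 1176}{-1226} = \left(-400 - 1176\right) \left(- \frac{1}{1226}\right) = \left(-1576\right) \left(- \frac{1}{1226}\right) = \frac{788}{613}$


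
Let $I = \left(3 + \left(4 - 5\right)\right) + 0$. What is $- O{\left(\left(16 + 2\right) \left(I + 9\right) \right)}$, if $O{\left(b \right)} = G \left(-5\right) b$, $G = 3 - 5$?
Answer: $-1980$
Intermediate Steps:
$G = -2$ ($G = 3 - 5 = -2$)
$I = 2$ ($I = \left(3 - 1\right) + 0 = 2 + 0 = 2$)
$O{\left(b \right)} = 10 b$ ($O{\left(b \right)} = \left(-2\right) \left(-5\right) b = 10 b$)
$- O{\left(\left(16 + 2\right) \left(I + 9\right) \right)} = - 10 \left(16 + 2\right) \left(2 + 9\right) = - 10 \cdot 18 \cdot 11 = - 10 \cdot 198 = \left(-1\right) 1980 = -1980$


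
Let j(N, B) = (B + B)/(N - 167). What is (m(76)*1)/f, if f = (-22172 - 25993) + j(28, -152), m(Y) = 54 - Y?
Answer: 3058/6694631 ≈ 0.00045678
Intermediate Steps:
j(N, B) = 2*B/(-167 + N) (j(N, B) = (2*B)/(-167 + N) = 2*B/(-167 + N))
f = -6694631/139 (f = (-22172 - 25993) + 2*(-152)/(-167 + 28) = -48165 + 2*(-152)/(-139) = -48165 + 2*(-152)*(-1/139) = -48165 + 304/139 = -6694631/139 ≈ -48163.)
(m(76)*1)/f = ((54 - 1*76)*1)/(-6694631/139) = ((54 - 76)*1)*(-139/6694631) = -22*1*(-139/6694631) = -22*(-139/6694631) = 3058/6694631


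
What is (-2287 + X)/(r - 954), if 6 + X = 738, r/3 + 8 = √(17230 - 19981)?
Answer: 506930/327081 + 1555*I*√2751/327081 ≈ 1.5499 + 0.24936*I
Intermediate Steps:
r = -24 + 3*I*√2751 (r = -24 + 3*√(17230 - 19981) = -24 + 3*√(-2751) = -24 + 3*(I*√2751) = -24 + 3*I*√2751 ≈ -24.0 + 157.35*I)
X = 732 (X = -6 + 738 = 732)
(-2287 + X)/(r - 954) = (-2287 + 732)/((-24 + 3*I*√2751) - 954) = -1555/(-978 + 3*I*√2751)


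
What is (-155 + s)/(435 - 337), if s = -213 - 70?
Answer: -219/49 ≈ -4.4694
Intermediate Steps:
s = -283
(-155 + s)/(435 - 337) = (-155 - 283)/(435 - 337) = -438/98 = -438*1/98 = -219/49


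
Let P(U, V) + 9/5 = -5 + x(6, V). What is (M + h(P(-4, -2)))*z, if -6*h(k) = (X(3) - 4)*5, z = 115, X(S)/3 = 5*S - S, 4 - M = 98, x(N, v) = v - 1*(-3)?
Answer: -41630/3 ≈ -13877.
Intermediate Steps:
x(N, v) = 3 + v (x(N, v) = v + 3 = 3 + v)
M = -94 (M = 4 - 1*98 = 4 - 98 = -94)
X(S) = 12*S (X(S) = 3*(5*S - S) = 3*(4*S) = 12*S)
P(U, V) = -19/5 + V (P(U, V) = -9/5 + (-5 + (3 + V)) = -9/5 + (-2 + V) = -19/5 + V)
h(k) = -80/3 (h(k) = -(12*3 - 4)*5/6 = -(36 - 4)*5/6 = -16*5/3 = -⅙*160 = -80/3)
(M + h(P(-4, -2)))*z = (-94 - 80/3)*115 = -362/3*115 = -41630/3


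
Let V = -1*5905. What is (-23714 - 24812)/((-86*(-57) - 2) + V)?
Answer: 48526/1005 ≈ 48.285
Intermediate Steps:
V = -5905
(-23714 - 24812)/((-86*(-57) - 2) + V) = (-23714 - 24812)/((-86*(-57) - 2) - 5905) = -48526/((4902 - 2) - 5905) = -48526/(4900 - 5905) = -48526/(-1005) = -48526*(-1/1005) = 48526/1005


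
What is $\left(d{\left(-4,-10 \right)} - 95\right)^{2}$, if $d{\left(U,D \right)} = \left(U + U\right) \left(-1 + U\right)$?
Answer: $3025$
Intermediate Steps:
$d{\left(U,D \right)} = 2 U \left(-1 + U\right)$
$\left(d{\left(-4,-10 \right)} - 95\right)^{2} = \left(2 \left(-4\right) \left(-1 - 4\right) - 95\right)^{2} = \left(2 \left(-4\right) \left(-5\right) - 95\right)^{2} = \left(40 - 95\right)^{2} = \left(-55\right)^{2} = 3025$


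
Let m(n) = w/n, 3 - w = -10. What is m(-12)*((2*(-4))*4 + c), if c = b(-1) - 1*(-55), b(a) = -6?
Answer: -221/12 ≈ -18.417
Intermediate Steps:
w = 13 (w = 3 - 1*(-10) = 3 + 10 = 13)
m(n) = 13/n
c = 49 (c = -6 - 1*(-55) = -6 + 55 = 49)
m(-12)*((2*(-4))*4 + c) = (13/(-12))*((2*(-4))*4 + 49) = (13*(-1/12))*(-8*4 + 49) = -13*(-32 + 49)/12 = -13/12*17 = -221/12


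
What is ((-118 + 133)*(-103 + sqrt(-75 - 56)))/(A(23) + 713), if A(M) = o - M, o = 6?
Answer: -515/232 + 5*I*sqrt(131)/232 ≈ -2.2198 + 0.24667*I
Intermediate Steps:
A(M) = 6 - M
((-118 + 133)*(-103 + sqrt(-75 - 56)))/(A(23) + 713) = ((-118 + 133)*(-103 + sqrt(-75 - 56)))/((6 - 1*23) + 713) = (15*(-103 + sqrt(-131)))/((6 - 23) + 713) = (15*(-103 + I*sqrt(131)))/(-17 + 713) = (-1545 + 15*I*sqrt(131))/696 = (-1545 + 15*I*sqrt(131))*(1/696) = -515/232 + 5*I*sqrt(131)/232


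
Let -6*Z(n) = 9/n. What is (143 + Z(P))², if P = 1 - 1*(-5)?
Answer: 326041/16 ≈ 20378.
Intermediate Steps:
P = 6 (P = 1 + 5 = 6)
Z(n) = -3/(2*n)
(143 + Z(P))² = (143 - 3/2/6)² = (143 - 3/2*⅙)² = (143 - ¼)² = (571/4)² = 326041/16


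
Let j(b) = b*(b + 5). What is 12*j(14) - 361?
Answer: 2831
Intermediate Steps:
j(b) = b*(5 + b)
12*j(14) - 361 = 12*(14*(5 + 14)) - 361 = 12*(14*19) - 361 = 12*266 - 361 = 3192 - 361 = 2831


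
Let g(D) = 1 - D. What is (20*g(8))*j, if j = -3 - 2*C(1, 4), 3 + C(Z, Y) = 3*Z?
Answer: 420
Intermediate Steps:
C(Z, Y) = -3 + 3*Z
j = -3 (j = -3 - 2*(-3 + 3*1) = -3 - 2*(-3 + 3) = -3 - 2*0 = -3 + 0 = -3)
(20*g(8))*j = (20*(1 - 1*8))*(-3) = (20*(1 - 8))*(-3) = (20*(-7))*(-3) = -140*(-3) = 420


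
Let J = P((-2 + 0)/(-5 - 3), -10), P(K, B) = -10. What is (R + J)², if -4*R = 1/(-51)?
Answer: 4157521/41616 ≈ 99.902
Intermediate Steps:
R = 1/204 (R = -¼/(-51) = -¼*(-1/51) = 1/204 ≈ 0.0049020)
J = -10
(R + J)² = (1/204 - 10)² = (-2039/204)² = 4157521/41616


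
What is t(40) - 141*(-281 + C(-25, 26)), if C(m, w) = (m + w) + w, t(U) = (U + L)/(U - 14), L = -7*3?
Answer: 931183/26 ≈ 35815.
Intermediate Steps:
L = -21
t(U) = (-21 + U)/(-14 + U) (t(U) = (U - 21)/(U - 14) = (-21 + U)/(-14 + U))
C(m, w) = m + 2*w
t(40) - 141*(-281 + C(-25, 26)) = (-21 + 40)/(-14 + 40) - 141*(-281 + (-25 + 2*26)) = 19/26 - 141*(-281 + (-25 + 52)) = (1/26)*19 - 141*(-281 + 27) = 19/26 - 141*(-254) = 19/26 + 35814 = 931183/26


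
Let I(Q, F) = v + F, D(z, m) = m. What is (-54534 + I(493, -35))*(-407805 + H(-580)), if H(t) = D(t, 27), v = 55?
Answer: 22229609892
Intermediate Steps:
H(t) = 27
I(Q, F) = 55 + F
(-54534 + I(493, -35))*(-407805 + H(-580)) = (-54534 + (55 - 35))*(-407805 + 27) = (-54534 + 20)*(-407778) = -54514*(-407778) = 22229609892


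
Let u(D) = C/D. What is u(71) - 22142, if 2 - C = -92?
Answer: -1571988/71 ≈ -22141.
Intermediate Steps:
C = 94 (C = 2 - 1*(-92) = 2 + 92 = 94)
u(D) = 94/D
u(71) - 22142 = 94/71 - 22142 = -1571988/71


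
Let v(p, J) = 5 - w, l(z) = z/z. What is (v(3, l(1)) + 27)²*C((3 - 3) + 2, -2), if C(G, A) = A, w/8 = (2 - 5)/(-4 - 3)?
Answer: -80000/49 ≈ -1632.7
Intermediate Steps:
w = 24/7 (w = 8*((2 - 5)/(-4 - 3)) = 8*(-3/(-7)) = 8*(-3*(-⅐)) = 8*(3/7) = 24/7 ≈ 3.4286)
l(z) = 1
v(p, J) = 11/7 (v(p, J) = 5 - 1*24/7 = 5 - 24/7 = 11/7)
(v(3, l(1)) + 27)²*C((3 - 3) + 2, -2) = (11/7 + 27)²*(-2) = (200/7)²*(-2) = (40000/49)*(-2) = -80000/49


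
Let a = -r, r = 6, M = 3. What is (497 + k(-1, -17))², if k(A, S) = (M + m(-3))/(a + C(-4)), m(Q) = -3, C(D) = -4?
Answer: 247009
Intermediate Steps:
a = -6 (a = -1*6 = -6)
k(A, S) = 0 (k(A, S) = (3 - 3)/(-6 - 4) = 0/(-10) = 0*(-⅒) = 0)
(497 + k(-1, -17))² = (497 + 0)² = 497² = 247009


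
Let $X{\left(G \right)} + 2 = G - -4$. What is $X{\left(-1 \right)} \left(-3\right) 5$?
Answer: $-15$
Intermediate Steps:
$X{\left(G \right)} = 2 + G$ ($X{\left(G \right)} = -2 + \left(G - -4\right) = -2 + \left(G + 4\right) = -2 + \left(4 + G\right) = 2 + G$)
$X{\left(-1 \right)} \left(-3\right) 5 = \left(2 - 1\right) \left(-3\right) 5 = 1 \left(-3\right) 5 = \left(-3\right) 5 = -15$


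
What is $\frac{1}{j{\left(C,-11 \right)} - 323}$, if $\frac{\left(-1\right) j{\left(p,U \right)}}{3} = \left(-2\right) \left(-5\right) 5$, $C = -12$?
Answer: $- \frac{1}{473} \approx -0.0021142$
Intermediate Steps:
$j{\left(p,U \right)} = -150$ ($j{\left(p,U \right)} = - 3 \left(-2\right) \left(-5\right) 5 = - 3 \cdot 10 \cdot 5 = \left(-3\right) 50 = -150$)
$\frac{1}{j{\left(C,-11 \right)} - 323} = \frac{1}{-150 - 323} = \frac{1}{-473} = - \frac{1}{473}$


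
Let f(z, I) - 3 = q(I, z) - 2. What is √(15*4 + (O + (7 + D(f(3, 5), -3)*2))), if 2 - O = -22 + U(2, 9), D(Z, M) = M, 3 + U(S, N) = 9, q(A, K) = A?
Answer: √79 ≈ 8.8882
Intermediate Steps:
U(S, N) = 6 (U(S, N) = -3 + 9 = 6)
f(z, I) = 1 + I (f(z, I) = 3 + (I - 2) = 3 + (-2 + I) = 1 + I)
O = 18 (O = 2 - (-22 + 6) = 2 - 1*(-16) = 2 + 16 = 18)
√(15*4 + (O + (7 + D(f(3, 5), -3)*2))) = √(15*4 + (18 + (7 - 3*2))) = √(60 + (18 + (7 - 6))) = √(60 + (18 + 1)) = √(60 + 19) = √79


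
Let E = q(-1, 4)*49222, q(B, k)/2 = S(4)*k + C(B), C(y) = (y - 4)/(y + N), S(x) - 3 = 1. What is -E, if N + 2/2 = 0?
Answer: -1821214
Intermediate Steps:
N = -1 (N = -1 + 0 = -1)
S(x) = 4 (S(x) = 3 + 1 = 4)
C(y) = (-4 + y)/(-1 + y) (C(y) = (y - 4)/(y - 1) = (-4 + y)/(-1 + y))
q(B, k) = 8*k + 2*(-4 + B)/(-1 + B) (q(B, k) = 2*(4*k + (-4 + B)/(-1 + B)) = 8*k + 2*(-4 + B)/(-1 + B))
E = 1821214 (E = (2*(-4 - 1 + 4*4*(-1 - 1))/(-1 - 1))*49222 = (2*(-4 - 1 + 4*4*(-2))/(-2))*49222 = (2*(-½)*(-4 - 1 - 32))*49222 = (2*(-½)*(-37))*49222 = 37*49222 = 1821214)
-E = -1*1821214 = -1821214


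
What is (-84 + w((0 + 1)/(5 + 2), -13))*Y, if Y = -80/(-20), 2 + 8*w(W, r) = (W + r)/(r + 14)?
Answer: -2404/7 ≈ -343.43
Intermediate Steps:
w(W, r) = -¼ + (W + r)/(8*(14 + r)) (w(W, r) = -¼ + ((W + r)/(r + 14))/8 = -¼ + ((W + r)/(14 + r))/8 = -¼ + (W + r)/(8*(14 + r)))
Y = 4 (Y = -80*(-1/20) = 4)
(-84 + w((0 + 1)/(5 + 2), -13))*Y = (-84 + (-28 + (0 + 1)/(5 + 2) - 1*(-13))/(8*(14 - 13)))*4 = (-84 + (⅛)*(-28 + 1/7 + 13)/1)*4 = (-84 + (⅛)*1*(-28 + 1*(⅐) + 13))*4 = (-84 + (⅛)*1*(-28 + ⅐ + 13))*4 = (-84 + (⅛)*1*(-104/7))*4 = (-84 - 13/7)*4 = -601/7*4 = -2404/7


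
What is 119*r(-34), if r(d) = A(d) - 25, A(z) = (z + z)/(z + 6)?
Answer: -2686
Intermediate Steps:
A(z) = 2*z/(6 + z) (A(z) = (2*z)/(6 + z) = 2*z/(6 + z))
r(d) = -25 + 2*d/(6 + d) (r(d) = 2*d/(6 + d) - 25 = -25 + 2*d/(6 + d))
119*r(-34) = 119*((-150 - 23*(-34))/(6 - 34)) = 119*((-150 + 782)/(-28)) = 119*(-1/28*632) = 119*(-158/7) = -2686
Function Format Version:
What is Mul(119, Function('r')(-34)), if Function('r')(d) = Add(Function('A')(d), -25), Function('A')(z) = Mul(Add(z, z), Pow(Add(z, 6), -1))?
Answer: -2686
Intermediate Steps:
Function('A')(z) = Mul(2, z, Pow(Add(6, z), -1)) (Function('A')(z) = Mul(Mul(2, z), Pow(Add(6, z), -1)) = Mul(2, z, Pow(Add(6, z), -1)))
Function('r')(d) = Add(-25, Mul(2, d, Pow(Add(6, d), -1))) (Function('r')(d) = Add(Mul(2, d, Pow(Add(6, d), -1)), -25) = Add(-25, Mul(2, d, Pow(Add(6, d), -1))))
Mul(119, Function('r')(-34)) = Mul(119, Mul(Pow(Add(6, -34), -1), Add(-150, Mul(-23, -34)))) = Mul(119, Mul(Pow(-28, -1), Add(-150, 782))) = Mul(119, Mul(Rational(-1, 28), 632)) = Mul(119, Rational(-158, 7)) = -2686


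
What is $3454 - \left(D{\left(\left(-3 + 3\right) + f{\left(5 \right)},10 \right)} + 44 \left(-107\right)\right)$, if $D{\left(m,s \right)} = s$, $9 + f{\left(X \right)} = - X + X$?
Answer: $8152$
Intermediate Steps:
$f{\left(X \right)} = -9$ ($f{\left(X \right)} = -9 + \left(- X + X\right) = -9 + 0 = -9$)
$3454 - \left(D{\left(\left(-3 + 3\right) + f{\left(5 \right)},10 \right)} + 44 \left(-107\right)\right) = 3454 - \left(10 + 44 \left(-107\right)\right) = 3454 - \left(10 - 4708\right) = 3454 - -4698 = 3454 + 4698 = 8152$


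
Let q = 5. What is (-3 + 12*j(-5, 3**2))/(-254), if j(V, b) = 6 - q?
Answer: -9/254 ≈ -0.035433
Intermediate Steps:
j(V, b) = 1 (j(V, b) = 6 - 1*5 = 6 - 5 = 1)
(-3 + 12*j(-5, 3**2))/(-254) = (-3 + 12*1)/(-254) = (-3 + 12)*(-1/254) = 9*(-1/254) = -9/254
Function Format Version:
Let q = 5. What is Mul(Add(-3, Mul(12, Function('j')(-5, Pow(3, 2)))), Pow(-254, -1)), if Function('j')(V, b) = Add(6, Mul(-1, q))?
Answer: Rational(-9, 254) ≈ -0.035433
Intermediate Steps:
Function('j')(V, b) = 1 (Function('j')(V, b) = Add(6, Mul(-1, 5)) = Add(6, -5) = 1)
Mul(Add(-3, Mul(12, Function('j')(-5, Pow(3, 2)))), Pow(-254, -1)) = Mul(Add(-3, Mul(12, 1)), Pow(-254, -1)) = Mul(Add(-3, 12), Rational(-1, 254)) = Mul(9, Rational(-1, 254)) = Rational(-9, 254)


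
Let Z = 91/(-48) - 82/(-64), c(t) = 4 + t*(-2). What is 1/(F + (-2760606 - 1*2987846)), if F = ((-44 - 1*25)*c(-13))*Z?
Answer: -16/91954877 ≈ -1.7400e-7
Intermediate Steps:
c(t) = 4 - 2*t
Z = -59/96 (Z = 91*(-1/48) - 82*(-1/64) = -91/48 + 41/32 = -59/96 ≈ -0.61458)
F = 20355/16 (F = ((-44 - 1*25)*(4 - 2*(-13)))*(-59/96) = ((-44 - 25)*(4 + 26))*(-59/96) = -69*30*(-59/96) = -2070*(-59/96) = 20355/16 ≈ 1272.2)
1/(F + (-2760606 - 1*2987846)) = 1/(20355/16 + (-2760606 - 1*2987846)) = 1/(20355/16 + (-2760606 - 2987846)) = 1/(20355/16 - 5748452) = 1/(-91954877/16) = -16/91954877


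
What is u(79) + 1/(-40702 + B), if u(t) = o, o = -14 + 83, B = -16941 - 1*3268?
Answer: 4202858/60911 ≈ 69.000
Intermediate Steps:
B = -20209 (B = -16941 - 3268 = -20209)
o = 69
u(t) = 69
u(79) + 1/(-40702 + B) = 69 + 1/(-40702 - 20209) = 69 + 1/(-60911) = 69 - 1/60911 = 4202858/60911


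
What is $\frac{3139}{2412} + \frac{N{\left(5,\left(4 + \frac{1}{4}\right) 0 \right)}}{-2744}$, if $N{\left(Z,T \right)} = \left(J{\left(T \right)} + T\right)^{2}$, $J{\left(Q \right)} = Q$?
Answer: $\frac{3139}{2412} \approx 1.3014$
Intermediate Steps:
$N{\left(Z,T \right)} = 4 T^{2}$ ($N{\left(Z,T \right)} = \left(T + T\right)^{2} = \left(2 T\right)^{2} = 4 T^{2}$)
$\frac{3139}{2412} + \frac{N{\left(5,\left(4 + \frac{1}{4}\right) 0 \right)}}{-2744} = \frac{3139}{2412} + \frac{4 \left(\left(4 + \frac{1}{4}\right) 0\right)^{2}}{-2744} = 3139 \cdot \frac{1}{2412} + 4 \left(\left(4 + \frac{1}{4}\right) 0\right)^{2} \left(- \frac{1}{2744}\right) = \frac{3139}{2412} + 4 \left(\frac{17}{4} \cdot 0\right)^{2} \left(- \frac{1}{2744}\right) = \frac{3139}{2412} + 4 \cdot 0^{2} \left(- \frac{1}{2744}\right) = \frac{3139}{2412} + 4 \cdot 0 \left(- \frac{1}{2744}\right) = \frac{3139}{2412} + 0 \left(- \frac{1}{2744}\right) = \frac{3139}{2412} + 0 = \frac{3139}{2412}$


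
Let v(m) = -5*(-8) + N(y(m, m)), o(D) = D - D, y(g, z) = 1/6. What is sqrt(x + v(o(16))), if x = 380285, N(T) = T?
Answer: sqrt(13691706)/6 ≈ 616.71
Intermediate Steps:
y(g, z) = 1/6
o(D) = 0
v(m) = 241/6 (v(m) = -5*(-8) + 1/6 = 40 + 1/6 = 241/6)
sqrt(x + v(o(16))) = sqrt(380285 + 241/6) = sqrt(2281951/6) = sqrt(13691706)/6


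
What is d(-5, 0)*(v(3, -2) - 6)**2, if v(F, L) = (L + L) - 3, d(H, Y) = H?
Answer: -845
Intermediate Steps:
v(F, L) = -3 + 2*L (v(F, L) = 2*L - 3 = -3 + 2*L)
d(-5, 0)*(v(3, -2) - 6)**2 = -5*((-3 + 2*(-2)) - 6)**2 = -5*((-3 - 4) - 6)**2 = -5*(-7 - 6)**2 = -5*(-13)**2 = -5*169 = -845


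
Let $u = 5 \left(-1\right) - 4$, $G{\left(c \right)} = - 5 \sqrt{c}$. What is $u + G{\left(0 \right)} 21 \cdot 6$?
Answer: $-9$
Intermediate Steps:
$u = -9$ ($u = -5 - 4 = -9$)
$u + G{\left(0 \right)} 21 \cdot 6 = -9 + - 5 \sqrt{0} \cdot 21 \cdot 6 = -9 + \left(-5\right) 0 \cdot 126 = -9 + 0 \cdot 126 = -9 + 0 = -9$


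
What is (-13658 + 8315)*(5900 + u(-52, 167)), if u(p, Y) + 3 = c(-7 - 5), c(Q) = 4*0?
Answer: -31507671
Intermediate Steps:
c(Q) = 0
u(p, Y) = -3 (u(p, Y) = -3 + 0 = -3)
(-13658 + 8315)*(5900 + u(-52, 167)) = (-13658 + 8315)*(5900 - 3) = -5343*5897 = -31507671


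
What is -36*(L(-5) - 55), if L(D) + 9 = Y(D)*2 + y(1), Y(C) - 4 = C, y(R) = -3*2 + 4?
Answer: 2448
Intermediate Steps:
y(R) = -2 (y(R) = -6 + 4 = -2)
Y(C) = 4 + C
L(D) = -3 + 2*D (L(D) = -9 + ((4 + D)*2 - 2) = -9 + ((8 + 2*D) - 2) = -9 + (6 + 2*D) = -3 + 2*D)
-36*(L(-5) - 55) = -36*((-3 + 2*(-5)) - 55) = -36*((-3 - 10) - 55) = -36*(-13 - 55) = -36*(-68) = 2448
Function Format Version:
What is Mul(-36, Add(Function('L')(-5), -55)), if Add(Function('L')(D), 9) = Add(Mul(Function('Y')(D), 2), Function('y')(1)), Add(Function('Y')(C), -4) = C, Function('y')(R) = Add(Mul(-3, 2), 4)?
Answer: 2448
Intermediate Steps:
Function('y')(R) = -2 (Function('y')(R) = Add(-6, 4) = -2)
Function('Y')(C) = Add(4, C)
Function('L')(D) = Add(-3, Mul(2, D)) (Function('L')(D) = Add(-9, Add(Mul(Add(4, D), 2), -2)) = Add(-9, Add(Add(8, Mul(2, D)), -2)) = Add(-9, Add(6, Mul(2, D))) = Add(-3, Mul(2, D)))
Mul(-36, Add(Function('L')(-5), -55)) = Mul(-36, Add(Add(-3, Mul(2, -5)), -55)) = Mul(-36, Add(Add(-3, -10), -55)) = Mul(-36, Add(-13, -55)) = Mul(-36, -68) = 2448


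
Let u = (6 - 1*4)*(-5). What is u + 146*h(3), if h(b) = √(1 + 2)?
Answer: -10 + 146*√3 ≈ 242.88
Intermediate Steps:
u = -10 (u = (6 - 4)*(-5) = 2*(-5) = -10)
h(b) = √3
u + 146*h(3) = -10 + 146*√3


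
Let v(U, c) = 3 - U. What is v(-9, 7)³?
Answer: 1728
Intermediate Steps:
v(-9, 7)³ = (3 - 1*(-9))³ = (3 + 9)³ = 12³ = 1728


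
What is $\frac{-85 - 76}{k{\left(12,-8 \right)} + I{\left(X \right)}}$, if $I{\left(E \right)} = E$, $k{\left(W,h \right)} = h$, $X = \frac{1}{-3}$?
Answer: $\frac{483}{25} \approx 19.32$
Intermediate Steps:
$X = - \frac{1}{3} \approx -0.33333$
$\frac{-85 - 76}{k{\left(12,-8 \right)} + I{\left(X \right)}} = \frac{-85 - 76}{-8 - \frac{1}{3}} = \frac{1}{- \frac{25}{3}} \left(-161\right) = \left(- \frac{3}{25}\right) \left(-161\right) = \frac{483}{25}$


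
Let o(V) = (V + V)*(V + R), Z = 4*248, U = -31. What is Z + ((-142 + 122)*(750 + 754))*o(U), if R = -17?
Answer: -89517088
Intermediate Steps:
Z = 992
o(V) = 2*V*(-17 + V) (o(V) = (V + V)*(V - 17) = (2*V)*(-17 + V) = 2*V*(-17 + V))
Z + ((-142 + 122)*(750 + 754))*o(U) = 992 + ((-142 + 122)*(750 + 754))*(2*(-31)*(-17 - 31)) = 992 + (-20*1504)*(2*(-31)*(-48)) = 992 - 30080*2976 = 992 - 89518080 = -89517088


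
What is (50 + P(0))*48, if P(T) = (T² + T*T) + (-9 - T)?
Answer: 1968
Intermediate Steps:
P(T) = -9 - T + 2*T² (P(T) = (T² + T²) + (-9 - T) = 2*T² + (-9 - T) = -9 - T + 2*T²)
(50 + P(0))*48 = (50 + (-9 - 1*0 + 2*0²))*48 = (50 + (-9 + 0 + 2*0))*48 = (50 + (-9 + 0 + 0))*48 = (50 - 9)*48 = 41*48 = 1968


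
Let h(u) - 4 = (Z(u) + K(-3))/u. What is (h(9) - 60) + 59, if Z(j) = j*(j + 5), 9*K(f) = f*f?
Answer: 154/9 ≈ 17.111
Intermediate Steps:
K(f) = f²/9 (K(f) = (f*f)/9 = f²/9)
Z(j) = j*(5 + j)
h(u) = 4 + (1 + u*(5 + u))/u (h(u) = 4 + (u*(5 + u) + (⅑)*(-3)²)/u = 4 + (u*(5 + u) + (⅑)*9)/u = 4 + (u*(5 + u) + 1)/u = 4 + (1 + u*(5 + u))/u)
(h(9) - 60) + 59 = ((9 + 9 + 1/9) - 60) + 59 = ((9 + 9 + ⅑) - 60) + 59 = (163/9 - 60) + 59 = -377/9 + 59 = 154/9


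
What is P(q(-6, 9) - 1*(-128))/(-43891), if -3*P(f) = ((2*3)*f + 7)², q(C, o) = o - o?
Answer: 600625/131673 ≈ 4.5615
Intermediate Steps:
q(C, o) = 0
P(f) = -(7 + 6*f)²/3 (P(f) = -((2*3)*f + 7)²/3 = -(6*f + 7)²/3 = -(7 + 6*f)²/3)
P(q(-6, 9) - 1*(-128))/(-43891) = -(7 + 6*(0 - 1*(-128)))²/3/(-43891) = -(7 + 6*(0 + 128))²/3*(-1/43891) = -(7 + 6*128)²/3*(-1/43891) = -(7 + 768)²/3*(-1/43891) = -⅓*775²*(-1/43891) = -⅓*600625*(-1/43891) = -600625/3*(-1/43891) = 600625/131673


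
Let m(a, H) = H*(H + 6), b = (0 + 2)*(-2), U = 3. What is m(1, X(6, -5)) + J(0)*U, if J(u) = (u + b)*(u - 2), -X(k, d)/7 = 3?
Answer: 339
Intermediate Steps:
b = -4 (b = 2*(-2) = -4)
X(k, d) = -21 (X(k, d) = -7*3 = -21)
m(a, H) = H*(6 + H)
J(u) = (-4 + u)*(-2 + u) (J(u) = (u - 4)*(u - 2) = (-4 + u)*(-2 + u))
m(1, X(6, -5)) + J(0)*U = -21*(6 - 21) + (8 + 0**2 - 6*0)*3 = -21*(-15) + (8 + 0 + 0)*3 = 315 + 8*3 = 315 + 24 = 339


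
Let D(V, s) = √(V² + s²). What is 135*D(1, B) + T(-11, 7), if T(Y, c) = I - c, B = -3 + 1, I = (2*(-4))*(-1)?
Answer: 1 + 135*√5 ≈ 302.87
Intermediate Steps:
I = 8 (I = -8*(-1) = 8)
B = -2
T(Y, c) = 8 - c
135*D(1, B) + T(-11, 7) = 135*√(1² + (-2)²) + (8 - 1*7) = 135*√(1 + 4) + (8 - 7) = 135*√5 + 1 = 1 + 135*√5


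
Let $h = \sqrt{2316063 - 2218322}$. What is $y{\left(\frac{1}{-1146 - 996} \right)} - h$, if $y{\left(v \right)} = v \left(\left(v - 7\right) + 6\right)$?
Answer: $\frac{2143}{4588164} - \sqrt{97741} \approx -312.64$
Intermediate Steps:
$y{\left(v \right)} = v \left(-1 + v\right)$ ($y{\left(v \right)} = v \left(\left(-7 + v\right) + 6\right) = v \left(-1 + v\right)$)
$h = \sqrt{97741} \approx 312.64$
$y{\left(\frac{1}{-1146 - 996} \right)} - h = \frac{-1 + \frac{1}{-1146 - 996}}{-1146 - 996} - \sqrt{97741} = \frac{-1 + \frac{1}{-2142}}{-2142} - \sqrt{97741} = - \frac{-1 - \frac{1}{2142}}{2142} - \sqrt{97741} = \left(- \frac{1}{2142}\right) \left(- \frac{2143}{2142}\right) - \sqrt{97741} = \frac{2143}{4588164} - \sqrt{97741}$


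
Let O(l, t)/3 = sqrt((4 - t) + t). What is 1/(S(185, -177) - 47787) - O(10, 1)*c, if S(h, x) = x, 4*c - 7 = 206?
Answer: -15324499/47964 ≈ -319.50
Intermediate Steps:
c = 213/4 (c = 7/4 + (1/4)*206 = 7/4 + 103/2 = 213/4 ≈ 53.250)
O(l, t) = 6 (O(l, t) = 3*sqrt((4 - t) + t) = 3*sqrt(4) = 3*2 = 6)
1/(S(185, -177) - 47787) - O(10, 1)*c = 1/(-177 - 47787) - 6*213/4 = 1/(-47964) - 1*639/2 = -1/47964 - 639/2 = -15324499/47964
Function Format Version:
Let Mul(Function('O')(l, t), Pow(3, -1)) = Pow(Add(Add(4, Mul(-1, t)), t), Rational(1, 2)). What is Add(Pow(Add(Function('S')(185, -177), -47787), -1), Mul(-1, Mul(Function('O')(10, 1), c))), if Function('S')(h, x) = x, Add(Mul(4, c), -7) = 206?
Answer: Rational(-15324499, 47964) ≈ -319.50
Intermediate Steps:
c = Rational(213, 4) (c = Add(Rational(7, 4), Mul(Rational(1, 4), 206)) = Add(Rational(7, 4), Rational(103, 2)) = Rational(213, 4) ≈ 53.250)
Function('O')(l, t) = 6 (Function('O')(l, t) = Mul(3, Pow(Add(Add(4, Mul(-1, t)), t), Rational(1, 2))) = Mul(3, Pow(4, Rational(1, 2))) = Mul(3, 2) = 6)
Add(Pow(Add(Function('S')(185, -177), -47787), -1), Mul(-1, Mul(Function('O')(10, 1), c))) = Add(Pow(Add(-177, -47787), -1), Mul(-1, Mul(6, Rational(213, 4)))) = Add(Pow(-47964, -1), Mul(-1, Rational(639, 2))) = Add(Rational(-1, 47964), Rational(-639, 2)) = Rational(-15324499, 47964)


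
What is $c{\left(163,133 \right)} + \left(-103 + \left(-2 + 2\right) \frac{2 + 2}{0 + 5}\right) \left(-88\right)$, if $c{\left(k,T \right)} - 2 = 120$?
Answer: $9186$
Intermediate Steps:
$c{\left(k,T \right)} = 122$ ($c{\left(k,T \right)} = 2 + 120 = 122$)
$c{\left(163,133 \right)} + \left(-103 + \left(-2 + 2\right) \frac{2 + 2}{0 + 5}\right) \left(-88\right) = 122 + \left(-103 + \left(-2 + 2\right) \frac{2 + 2}{0 + 5}\right) \left(-88\right) = 122 + \left(-103 + 0 \cdot \frac{4}{5}\right) \left(-88\right) = 122 + \left(-103 + 0\right) \left(-88\right) = 122 - -9064 = 122 + 9064 = 9186$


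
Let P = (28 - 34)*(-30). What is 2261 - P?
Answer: 2081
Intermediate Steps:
P = 180 (P = -6*(-30) = 180)
2261 - P = 2261 - 1*180 = 2261 - 180 = 2081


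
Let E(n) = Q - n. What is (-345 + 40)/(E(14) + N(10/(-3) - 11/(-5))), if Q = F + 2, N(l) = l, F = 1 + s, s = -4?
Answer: 4575/242 ≈ 18.905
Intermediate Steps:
F = -3 (F = 1 - 4 = -3)
Q = -1 (Q = -3 + 2 = -1)
E(n) = -1 - n
(-345 + 40)/(E(14) + N(10/(-3) - 11/(-5))) = (-345 + 40)/((-1 - 1*14) + (10/(-3) - 11/(-5))) = -305/((-1 - 14) + (10*(-⅓) - 11*(-⅕))) = -305/(-15 + (-10/3 + 11/5)) = -305/(-15 - 17/15) = -305/(-242/15) = -305*(-15/242) = 4575/242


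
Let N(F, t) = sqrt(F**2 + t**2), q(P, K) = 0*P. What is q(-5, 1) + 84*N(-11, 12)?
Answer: 84*sqrt(265) ≈ 1367.4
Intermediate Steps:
q(P, K) = 0
q(-5, 1) + 84*N(-11, 12) = 0 + 84*sqrt((-11)**2 + 12**2) = 0 + 84*sqrt(121 + 144) = 0 + 84*sqrt(265) = 84*sqrt(265)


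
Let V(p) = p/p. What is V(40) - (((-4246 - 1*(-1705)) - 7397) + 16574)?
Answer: -6635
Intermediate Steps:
V(p) = 1
V(40) - (((-4246 - 1*(-1705)) - 7397) + 16574) = 1 - (((-4246 - 1*(-1705)) - 7397) + 16574) = 1 - (((-4246 + 1705) - 7397) + 16574) = 1 - ((-2541 - 7397) + 16574) = 1 - (-9938 + 16574) = 1 - 1*6636 = 1 - 6636 = -6635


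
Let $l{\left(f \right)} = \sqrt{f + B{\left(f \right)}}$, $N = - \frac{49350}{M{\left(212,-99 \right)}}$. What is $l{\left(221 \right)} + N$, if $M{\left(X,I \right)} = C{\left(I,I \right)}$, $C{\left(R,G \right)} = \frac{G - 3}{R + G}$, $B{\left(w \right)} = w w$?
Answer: $- \frac{1628550}{17} + \sqrt{49062} \approx -95576.0$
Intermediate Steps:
$B{\left(w \right)} = w^{2}$
$C{\left(R,G \right)} = \frac{-3 + G}{G + R}$
$M{\left(X,I \right)} = \frac{-3 + I}{2 I}$ ($M{\left(X,I \right)} = \frac{-3 + I}{I + I} = \frac{-3 + I}{2 I}$)
$N = - \frac{1628550}{17}$ ($N = - \frac{49350}{\frac{1}{2} \frac{1}{-99} \left(-3 - 99\right)} = - \frac{49350}{\frac{1}{2} \left(- \frac{1}{99}\right) \left(-102\right)} = - \frac{49350}{\frac{17}{33}} = \left(-49350\right) \frac{33}{17} = - \frac{1628550}{17} \approx -95797.0$)
$l{\left(f \right)} = \sqrt{f + f^{2}}$
$l{\left(221 \right)} + N = \sqrt{221 \left(1 + 221\right)} - \frac{1628550}{17} = \sqrt{221 \cdot 222} - \frac{1628550}{17} = \sqrt{49062} - \frac{1628550}{17} = - \frac{1628550}{17} + \sqrt{49062}$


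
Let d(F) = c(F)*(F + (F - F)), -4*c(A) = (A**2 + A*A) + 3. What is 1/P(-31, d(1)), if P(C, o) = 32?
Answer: 1/32 ≈ 0.031250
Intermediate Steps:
c(A) = -3/4 - A**2/2 (c(A) = -((A**2 + A*A) + 3)/4 = -((A**2 + A**2) + 3)/4 = -(2*A**2 + 3)/4 = -(3 + 2*A**2)/4 = -3/4 - A**2/2)
d(F) = F*(-3/4 - F**2/2) (d(F) = (-3/4 - F**2/2)*(F + (F - F)) = (-3/4 - F**2/2)*(F + 0) = (-3/4 - F**2/2)*F = F*(-3/4 - F**2/2))
1/P(-31, d(1)) = 1/32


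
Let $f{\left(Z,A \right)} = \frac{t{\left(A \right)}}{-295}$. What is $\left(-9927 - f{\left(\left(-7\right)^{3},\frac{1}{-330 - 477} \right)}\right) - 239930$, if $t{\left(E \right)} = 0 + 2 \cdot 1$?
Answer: $- \frac{73707813}{295} \approx -2.4986 \cdot 10^{5}$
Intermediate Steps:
$t{\left(E \right)} = 2$ ($t{\left(E \right)} = 0 + 2 = 2$)
$f{\left(Z,A \right)} = - \frac{2}{295}$ ($f{\left(Z,A \right)} = \frac{2}{-295} = 2 \left(- \frac{1}{295}\right) = - \frac{2}{295}$)
$\left(-9927 - f{\left(\left(-7\right)^{3},\frac{1}{-330 - 477} \right)}\right) - 239930 = \left(-9927 - - \frac{2}{295}\right) - 239930 = \left(-9927 + \frac{2}{295}\right) - 239930 = - \frac{2928463}{295} - 239930 = - \frac{73707813}{295}$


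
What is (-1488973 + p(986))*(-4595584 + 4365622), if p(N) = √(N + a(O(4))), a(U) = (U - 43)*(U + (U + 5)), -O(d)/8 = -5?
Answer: 342407209026 - 229962*√731 ≈ 3.4240e+11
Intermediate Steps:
O(d) = 40 (O(d) = -8*(-5) = 40)
a(U) = (-43 + U)*(5 + 2*U) (a(U) = (-43 + U)*(U + (5 + U)) = (-43 + U)*(5 + 2*U))
p(N) = √(-255 + N) (p(N) = √(N + (-215 - 81*40 + 2*40²)) = √(N + (-215 - 3240 + 2*1600)) = √(N + (-215 - 3240 + 3200)) = √(N - 255) = √(-255 + N))
(-1488973 + p(986))*(-4595584 + 4365622) = (-1488973 + √(-255 + 986))*(-4595584 + 4365622) = (-1488973 + √731)*(-229962) = 342407209026 - 229962*√731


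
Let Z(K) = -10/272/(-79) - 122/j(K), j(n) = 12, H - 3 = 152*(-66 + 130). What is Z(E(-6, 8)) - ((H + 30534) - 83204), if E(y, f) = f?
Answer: 1383682171/32232 ≈ 42929.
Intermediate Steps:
H = 9731 (H = 3 + 152*(-66 + 130) = 3 + 152*64 = 3 + 9728 = 9731)
Z(K) = -327677/32232 (Z(K) = -10/272/(-79) - 122/12 = -10*1/272*(-1/79) - 122*1/12 = -5/136*(-1/79) - 61/6 = 5/10744 - 61/6 = -327677/32232)
Z(E(-6, 8)) - ((H + 30534) - 83204) = -327677/32232 - ((9731 + 30534) - 83204) = -327677/32232 - (40265 - 83204) = -327677/32232 - 1*(-42939) = -327677/32232 + 42939 = 1383682171/32232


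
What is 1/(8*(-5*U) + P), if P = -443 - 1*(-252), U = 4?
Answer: -1/351 ≈ -0.0028490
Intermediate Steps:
P = -191 (P = -443 + 252 = -191)
1/(8*(-5*U) + P) = 1/(8*(-5*4) - 191) = 1/(8*(-20) - 191) = 1/(-160 - 191) = 1/(-351) = -1/351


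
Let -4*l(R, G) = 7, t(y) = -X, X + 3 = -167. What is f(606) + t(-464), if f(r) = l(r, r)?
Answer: 673/4 ≈ 168.25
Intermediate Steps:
X = -170 (X = -3 - 167 = -170)
t(y) = 170 (t(y) = -1*(-170) = 170)
l(R, G) = -7/4 (l(R, G) = -¼*7 = -7/4)
f(r) = -7/4
f(606) + t(-464) = -7/4 + 170 = 673/4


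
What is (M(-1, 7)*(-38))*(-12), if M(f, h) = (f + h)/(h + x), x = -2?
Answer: 2736/5 ≈ 547.20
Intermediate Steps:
M(f, h) = (f + h)/(-2 + h) (M(f, h) = (f + h)/(h - 2) = (f + h)/(-2 + h))
(M(-1, 7)*(-38))*(-12) = (((-1 + 7)/(-2 + 7))*(-38))*(-12) = ((6/5)*(-38))*(-12) = -228/5*(-12) = 2736/5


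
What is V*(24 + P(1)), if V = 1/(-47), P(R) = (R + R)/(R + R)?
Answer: -25/47 ≈ -0.53191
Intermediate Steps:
P(R) = 1 (P(R) = (2*R)/((2*R)) = (2*R)*(1/(2*R)) = 1)
V = -1/47 ≈ -0.021277
V*(24 + P(1)) = -(24 + 1)/47 = -1/47*25 = -25/47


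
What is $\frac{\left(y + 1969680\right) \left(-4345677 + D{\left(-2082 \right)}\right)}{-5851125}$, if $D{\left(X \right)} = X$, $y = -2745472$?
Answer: $- \frac{1124318883376}{1950375} \approx -5.7646 \cdot 10^{5}$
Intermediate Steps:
$\frac{\left(y + 1969680\right) \left(-4345677 + D{\left(-2082 \right)}\right)}{-5851125} = \frac{\left(-2745472 + 1969680\right) \left(-4345677 - 2082\right)}{-5851125} = \left(-775792\right) \left(-4347759\right) \left(- \frac{1}{5851125}\right) = 3372956650128 \left(- \frac{1}{5851125}\right) = - \frac{1124318883376}{1950375}$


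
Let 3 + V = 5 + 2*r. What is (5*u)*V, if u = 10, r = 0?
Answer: 100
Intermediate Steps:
V = 2 (V = -3 + (5 + 2*0) = -3 + (5 + 0) = -3 + 5 = 2)
(5*u)*V = (5*10)*2 = 50*2 = 100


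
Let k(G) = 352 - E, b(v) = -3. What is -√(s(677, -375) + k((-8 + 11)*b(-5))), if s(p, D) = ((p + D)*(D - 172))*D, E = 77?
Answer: -5*√2477921 ≈ -7870.7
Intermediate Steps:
s(p, D) = D*(-172 + D)*(D + p) (s(p, D) = ((D + p)*(-172 + D))*D = ((-172 + D)*(D + p))*D = D*(-172 + D)*(D + p))
k(G) = 275 (k(G) = 352 - 1*77 = 352 - 77 = 275)
-√(s(677, -375) + k((-8 + 11)*b(-5))) = -√(-375*((-375)² - 172*(-375) - 172*677 - 375*677) + 275) = -√(-375*(140625 + 64500 - 116444 - 253875) + 275) = -√(-375*(-165194) + 275) = -√(61947750 + 275) = -√61948025 = -5*√2477921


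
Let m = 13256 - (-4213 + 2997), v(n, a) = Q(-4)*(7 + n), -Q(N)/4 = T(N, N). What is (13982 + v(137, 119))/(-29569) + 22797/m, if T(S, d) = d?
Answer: 48710389/47546952 ≈ 1.0245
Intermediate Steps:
Q(N) = -4*N
v(n, a) = 112 + 16*n (v(n, a) = (-4*(-4))*(7 + n) = 16*(7 + n) = 112 + 16*n)
m = 14472 (m = 13256 - 1*(-1216) = 13256 + 1216 = 14472)
(13982 + v(137, 119))/(-29569) + 22797/m = (13982 + (112 + 16*137))/(-29569) + 22797/14472 = (13982 + (112 + 2192))*(-1/29569) + 22797*(1/14472) = (13982 + 2304)*(-1/29569) + 2533/1608 = 16286*(-1/29569) + 2533/1608 = -16286/29569 + 2533/1608 = 48710389/47546952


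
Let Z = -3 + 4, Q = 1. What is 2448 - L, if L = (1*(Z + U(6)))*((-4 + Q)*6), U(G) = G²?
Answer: 3114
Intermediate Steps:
Z = 1
L = -666 (L = (1*(1 + 6²))*((-4 + 1)*6) = (1*(1 + 36))*(-3*6) = (1*37)*(-18) = 37*(-18) = -666)
2448 - L = 2448 - 1*(-666) = 2448 + 666 = 3114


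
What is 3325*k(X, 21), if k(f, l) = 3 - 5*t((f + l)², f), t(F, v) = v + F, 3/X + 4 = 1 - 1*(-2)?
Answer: -5326650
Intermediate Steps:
X = -3 (X = 3/(-4 + (1 - 1*(-2))) = 3/(-4 + (1 + 2)) = 3/(-4 + 3) = 3/(-1) = 3*(-1) = -3)
t(F, v) = F + v
k(f, l) = 3 - 5*f - 5*(f + l)² (k(f, l) = 3 - 5*((f + l)² + f) = 3 - 5*(f + (f + l)²) = 3 + (-5*f - 5*(f + l)²) = 3 - 5*f - 5*(f + l)²)
3325*k(X, 21) = 3325*(3 - 5*(-3) - 5*(-3 + 21)²) = 3325*(3 + 15 - 5*18²) = 3325*(3 + 15 - 5*324) = 3325*(3 + 15 - 1620) = 3325*(-1602) = -5326650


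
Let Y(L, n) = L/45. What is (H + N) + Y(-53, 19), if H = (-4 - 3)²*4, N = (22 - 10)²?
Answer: 15247/45 ≈ 338.82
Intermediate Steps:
Y(L, n) = L/45 (Y(L, n) = L*(1/45) = L/45)
N = 144 (N = 12² = 144)
H = 196 (H = (-7)²*4 = 49*4 = 196)
(H + N) + Y(-53, 19) = (196 + 144) + (1/45)*(-53) = 340 - 53/45 = 15247/45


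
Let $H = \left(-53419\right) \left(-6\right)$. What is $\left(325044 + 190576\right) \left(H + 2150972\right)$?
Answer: $1274347611320$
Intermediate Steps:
$H = 320514$
$\left(325044 + 190576\right) \left(H + 2150972\right) = \left(325044 + 190576\right) \left(320514 + 2150972\right) = 515620 \cdot 2471486 = 1274347611320$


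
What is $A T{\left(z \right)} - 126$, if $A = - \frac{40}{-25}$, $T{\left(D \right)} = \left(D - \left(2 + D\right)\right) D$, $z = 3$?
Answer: $- \frac{678}{5} \approx -135.6$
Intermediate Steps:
$T{\left(D \right)} = - 2 D$
$A = \frac{8}{5}$ ($A = \left(-40\right) \left(- \frac{1}{25}\right) = \frac{8}{5} \approx 1.6$)
$A T{\left(z \right)} - 126 = \frac{8 \left(\left(-2\right) 3\right)}{5} - 126 = \frac{8}{5} \left(-6\right) - 126 = - \frac{48}{5} - 126 = - \frac{678}{5}$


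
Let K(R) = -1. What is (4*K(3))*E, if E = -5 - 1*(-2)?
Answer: 12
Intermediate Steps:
E = -3 (E = -5 + 2 = -3)
(4*K(3))*E = (4*(-1))*(-3) = -4*(-3) = 12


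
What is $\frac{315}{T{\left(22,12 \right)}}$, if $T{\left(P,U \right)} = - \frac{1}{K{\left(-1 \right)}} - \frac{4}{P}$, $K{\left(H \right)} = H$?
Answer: $385$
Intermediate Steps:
$T{\left(P,U \right)} = 1 - \frac{4}{P}$ ($T{\left(P,U \right)} = - \frac{1}{-1} - \frac{4}{P} = \left(-1\right) \left(-1\right) - \frac{4}{P} = 1 - \frac{4}{P}$)
$\frac{315}{T{\left(22,12 \right)}} = \frac{315}{\frac{1}{22} \left(-4 + 22\right)} = \frac{315}{\frac{1}{22} \cdot 18} = \frac{315}{\frac{9}{11}} = 315 \cdot \frac{11}{9} = 385$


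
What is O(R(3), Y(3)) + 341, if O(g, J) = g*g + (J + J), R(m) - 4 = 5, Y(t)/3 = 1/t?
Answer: 424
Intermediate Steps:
Y(t) = 3/t (Y(t) = 3*(1/t) = 3/t)
R(m) = 9 (R(m) = 4 + 5 = 9)
O(g, J) = g² + 2*J
O(R(3), Y(3)) + 341 = (9² + 2*(3/3)) + 341 = (81 + 2*(3*(⅓))) + 341 = (81 + 2*1) + 341 = (81 + 2) + 341 = 83 + 341 = 424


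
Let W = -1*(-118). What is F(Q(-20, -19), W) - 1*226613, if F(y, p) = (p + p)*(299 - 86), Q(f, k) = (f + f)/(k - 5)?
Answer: -176345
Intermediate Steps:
Q(f, k) = 2*f/(-5 + k) (Q(f, k) = (2*f)/(-5 + k) = 2*f/(-5 + k))
W = 118
F(y, p) = 426*p (F(y, p) = (2*p)*213 = 426*p)
F(Q(-20, -19), W) - 1*226613 = 426*118 - 1*226613 = 50268 - 226613 = -176345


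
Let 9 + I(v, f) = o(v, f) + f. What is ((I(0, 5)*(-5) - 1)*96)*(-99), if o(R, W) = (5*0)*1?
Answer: -180576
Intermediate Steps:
o(R, W) = 0 (o(R, W) = 0*1 = 0)
I(v, f) = -9 + f (I(v, f) = -9 + (0 + f) = -9 + f)
((I(0, 5)*(-5) - 1)*96)*(-99) = (((-9 + 5)*(-5) - 1)*96)*(-99) = ((-4*(-5) - 1)*96)*(-99) = ((20 - 1)*96)*(-99) = (19*96)*(-99) = 1824*(-99) = -180576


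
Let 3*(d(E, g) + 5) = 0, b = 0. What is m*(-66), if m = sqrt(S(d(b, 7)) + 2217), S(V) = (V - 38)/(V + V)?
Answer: -33*sqrt(222130)/5 ≈ -3110.6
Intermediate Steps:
d(E, g) = -5 (d(E, g) = -5 + (1/3)*0 = -5 + 0 = -5)
S(V) = (-38 + V)/(2*V) (S(V) = (-38 + V)/((2*V)) = (-38 + V)*(1/(2*V)) = (-38 + V)/(2*V))
m = sqrt(222130)/10 (m = sqrt((1/2)*(-38 - 5)/(-5) + 2217) = sqrt((1/2)*(-1/5)*(-43) + 2217) = sqrt(43/10 + 2217) = sqrt(22213/10) = sqrt(222130)/10 ≈ 47.131)
m*(-66) = (sqrt(222130)/10)*(-66) = -33*sqrt(222130)/5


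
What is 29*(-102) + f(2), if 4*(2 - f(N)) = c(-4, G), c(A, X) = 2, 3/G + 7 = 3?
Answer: -5913/2 ≈ -2956.5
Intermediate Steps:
G = -¾ (G = 3/(-7 + 3) = 3/(-4) = 3*(-¼) = -¾ ≈ -0.75000)
f(N) = 3/2 (f(N) = 2 - ¼*2 = 2 - ½ = 3/2)
29*(-102) + f(2) = 29*(-102) + 3/2 = -2958 + 3/2 = -5913/2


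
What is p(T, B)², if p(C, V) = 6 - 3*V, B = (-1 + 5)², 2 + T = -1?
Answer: 1764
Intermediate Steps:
T = -3 (T = -2 - 1 = -3)
B = 16 (B = 4² = 16)
p(T, B)² = (6 - 3*16)² = (6 - 48)² = (-42)² = 1764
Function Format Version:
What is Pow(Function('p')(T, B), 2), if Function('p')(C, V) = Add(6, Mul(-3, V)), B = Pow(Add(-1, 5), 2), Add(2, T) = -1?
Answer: 1764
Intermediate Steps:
T = -3 (T = Add(-2, -1) = -3)
B = 16 (B = Pow(4, 2) = 16)
Pow(Function('p')(T, B), 2) = Pow(Add(6, Mul(-3, 16)), 2) = Pow(Add(6, -48), 2) = Pow(-42, 2) = 1764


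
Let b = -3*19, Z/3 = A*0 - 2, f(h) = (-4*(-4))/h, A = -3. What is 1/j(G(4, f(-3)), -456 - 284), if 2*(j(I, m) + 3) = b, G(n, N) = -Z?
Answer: -2/63 ≈ -0.031746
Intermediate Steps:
f(h) = 16/h
Z = -6 (Z = 3*(-3*0 - 2) = 3*(0 - 2) = 3*(-2) = -6)
G(n, N) = 6 (G(n, N) = -1*(-6) = 6)
b = -57
j(I, m) = -63/2 (j(I, m) = -3 + (½)*(-57) = -3 - 57/2 = -63/2)
1/j(G(4, f(-3)), -456 - 284) = 1/(-63/2) = -2/63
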